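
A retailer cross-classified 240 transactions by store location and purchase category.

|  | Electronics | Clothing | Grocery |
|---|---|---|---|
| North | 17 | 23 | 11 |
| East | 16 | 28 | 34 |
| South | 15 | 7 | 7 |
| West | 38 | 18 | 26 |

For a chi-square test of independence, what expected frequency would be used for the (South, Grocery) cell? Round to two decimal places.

Row total (South) = 29; column total (Grocery) = 78; grand total N = 240.
Expected count = (row total × column total) / N = 29 × 78 / 240 = 9.43.

9.43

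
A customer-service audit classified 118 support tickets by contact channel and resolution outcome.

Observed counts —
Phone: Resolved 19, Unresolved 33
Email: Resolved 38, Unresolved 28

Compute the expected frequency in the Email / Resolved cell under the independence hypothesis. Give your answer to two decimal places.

Row total (Email) = 66; column total (Resolved) = 57; grand total N = 118.
Expected count = (row total × column total) / N = 66 × 57 / 118 = 31.88.

31.88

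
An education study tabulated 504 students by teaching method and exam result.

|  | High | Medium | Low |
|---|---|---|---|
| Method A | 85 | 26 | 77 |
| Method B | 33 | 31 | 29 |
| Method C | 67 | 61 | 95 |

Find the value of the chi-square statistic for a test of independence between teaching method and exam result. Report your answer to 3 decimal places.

Row totals: 188, 93, 223. Column totals: 185, 118, 201. Grand total N = 504.
Expected counts (row total × column total / N):
  Method A, High: 188×185/504 = 69.0079
  Method A, Medium: 188×118/504 = 44.0159
  Method A, Low: 188×201/504 = 74.9762
  Method B, High: 93×185/504 = 34.1369
  Method B, Medium: 93×118/504 = 21.7738
  Method B, Low: 93×201/504 = 37.0893
  Method C, High: 223×185/504 = 81.8552
  Method C, Medium: 223×118/504 = 52.2103
  Method C, Low: 223×201/504 = 88.9345
Contributions (O − E)²/E:
  (85 − 69.0079)²/69.0079 = 3.7061
  (26 − 44.0159)²/44.0159 = 7.3740
  (77 − 74.9762)²/74.9762 = 0.0546
  (33 − 34.1369)²/34.1369 = 0.0379
  (31 − 21.7738)²/21.7738 = 3.9094
  (29 − 37.0893)²/37.0893 = 1.7643
  (67 − 81.8552)²/81.8552 = 2.6959
  (61 − 52.2103)²/52.2103 = 1.4798
  (95 − 88.9345)²/88.9345 = 0.4137
χ² = 3.7061 + 7.3740 + 0.0546 + 0.0379 + 3.9094 + 1.7643 + 2.6959 + 1.4798 + 0.4137 = 21.436

21.436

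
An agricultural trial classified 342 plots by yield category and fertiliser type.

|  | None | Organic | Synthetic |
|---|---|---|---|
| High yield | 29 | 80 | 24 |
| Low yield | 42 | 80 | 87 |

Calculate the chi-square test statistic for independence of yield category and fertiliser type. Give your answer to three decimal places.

22.352

Row totals: 133, 209. Column totals: 71, 160, 111. Grand total N = 342.
Expected counts (row total × column total / N):
  High yield, None: 133×71/342 = 27.6111
  High yield, Organic: 133×160/342 = 62.2222
  High yield, Synthetic: 133×111/342 = 43.1667
  Low yield, None: 209×71/342 = 43.3889
  Low yield, Organic: 209×160/342 = 97.7778
  Low yield, Synthetic: 209×111/342 = 67.8333
Contributions (O − E)²/E:
  (29 − 27.6111)²/27.6111 = 0.0699
  (80 − 62.2222)²/62.2222 = 5.0794
  (24 − 43.1667)²/43.1667 = 8.5103
  (42 − 43.3889)²/43.3889 = 0.0445
  (80 − 97.7778)²/97.7778 = 3.2323
  (87 − 67.8333)²/67.8333 = 5.4157
χ² = 0.0699 + 5.0794 + 8.5103 + 0.0445 + 3.2323 + 5.4157 = 22.352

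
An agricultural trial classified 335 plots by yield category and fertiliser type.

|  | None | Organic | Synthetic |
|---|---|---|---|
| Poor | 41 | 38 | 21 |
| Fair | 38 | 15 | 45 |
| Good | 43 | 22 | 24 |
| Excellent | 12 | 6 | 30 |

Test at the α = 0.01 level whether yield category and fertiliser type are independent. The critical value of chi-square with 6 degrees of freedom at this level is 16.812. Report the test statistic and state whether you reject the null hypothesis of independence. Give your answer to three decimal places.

38.517; reject H₀

Row totals: 100, 98, 89, 48. Column totals: 134, 81, 120. Grand total N = 335.
Expected counts (row total × column total / N):
  Poor, None: 100×134/335 = 40.0000
  Poor, Organic: 100×81/335 = 24.1791
  Poor, Synthetic: 100×120/335 = 35.8209
  Fair, None: 98×134/335 = 39.2000
  Fair, Organic: 98×81/335 = 23.6955
  Fair, Synthetic: 98×120/335 = 35.1045
  Good, None: 89×134/335 = 35.6000
  Good, Organic: 89×81/335 = 21.5194
  Good, Synthetic: 89×120/335 = 31.8806
  Excellent, None: 48×134/335 = 19.2000
  Excellent, Organic: 48×81/335 = 11.6060
  Excellent, Synthetic: 48×120/335 = 17.1940
Contributions (O − E)²/E:
  (41 − 40.0000)²/40.0000 = 0.0250
  (38 − 24.1791)²/24.1791 = 7.9001
  (21 − 35.8209)²/35.8209 = 6.1321
  (38 − 39.2000)²/39.2000 = 0.0367
  (15 − 23.6955)²/23.6955 = 3.1910
  (45 − 35.1045)²/35.1045 = 2.7894
  (43 − 35.6000)²/35.6000 = 1.5382
  (22 − 21.5194)²/21.5194 = 0.0107
  (24 − 31.8806)²/31.8806 = 1.9480
  (12 − 19.2000)²/19.2000 = 2.7000
  (6 − 11.6060)²/11.6060 = 2.7078
  (30 − 17.1940)²/17.1940 = 9.5378
χ² = 0.0250 + 7.9001 + 6.1321 + 0.0367 + 3.1910 + 2.7894 + 1.5382 + 0.0107 + 1.9480 + 2.7000 + 2.7078 + 9.5378 = 38.517
df = (4−1)(3−1) = 6. Since 38.517 > 16.812, reject the null hypothesis of independence at α = 0.01.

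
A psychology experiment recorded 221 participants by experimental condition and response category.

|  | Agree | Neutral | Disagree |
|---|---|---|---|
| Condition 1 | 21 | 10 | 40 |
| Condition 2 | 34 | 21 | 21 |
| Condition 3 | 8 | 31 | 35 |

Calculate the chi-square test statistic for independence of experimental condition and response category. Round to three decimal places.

Row totals: 71, 76, 74. Column totals: 63, 62, 96. Grand total N = 221.
Expected counts (row total × column total / N):
  Condition 1, Agree: 71×63/221 = 20.2398
  Condition 1, Neutral: 71×62/221 = 19.9186
  Condition 1, Disagree: 71×96/221 = 30.8416
  Condition 2, Agree: 76×63/221 = 21.6652
  Condition 2, Neutral: 76×62/221 = 21.3213
  Condition 2, Disagree: 76×96/221 = 33.0136
  Condition 3, Agree: 74×63/221 = 21.0950
  Condition 3, Neutral: 74×62/221 = 20.7602
  Condition 3, Disagree: 74×96/221 = 32.1448
Contributions (O − E)²/E:
  (21 − 20.2398)²/20.2398 = 0.0286
  (10 − 19.9186)²/19.9186 = 4.9390
  (40 − 30.8416)²/30.8416 = 2.7196
  (34 − 21.6652)²/21.6652 = 7.0227
  (21 − 21.3213)²/21.3213 = 0.0048
  (21 − 33.0136)²/33.0136 = 4.3717
  (8 − 21.0950)²/21.0950 = 8.1289
  (31 − 20.7602)²/20.7602 = 5.0507
  (35 − 32.1448)²/32.1448 = 0.2536
χ² = 0.0286 + 4.9390 + 2.7196 + 7.0227 + 0.0048 + 4.3717 + 8.1289 + 5.0507 + 0.2536 = 32.520

32.520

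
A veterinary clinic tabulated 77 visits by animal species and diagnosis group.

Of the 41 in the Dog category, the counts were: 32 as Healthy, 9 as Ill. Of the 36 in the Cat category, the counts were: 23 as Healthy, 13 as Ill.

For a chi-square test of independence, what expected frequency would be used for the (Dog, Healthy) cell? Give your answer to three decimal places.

29.286

Row total (Dog) = 41; column total (Healthy) = 55; grand total N = 77.
Expected count = (row total × column total) / N = 41 × 55 / 77 = 29.286.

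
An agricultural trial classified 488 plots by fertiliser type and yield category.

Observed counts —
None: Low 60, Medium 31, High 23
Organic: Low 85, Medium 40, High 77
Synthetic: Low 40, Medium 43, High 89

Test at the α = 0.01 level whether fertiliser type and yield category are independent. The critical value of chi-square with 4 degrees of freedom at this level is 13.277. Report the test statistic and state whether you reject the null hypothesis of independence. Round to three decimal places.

36.871; reject H₀

Row totals: 114, 202, 172. Column totals: 185, 114, 189. Grand total N = 488.
Expected counts (row total × column total / N):
  None, Low: 114×185/488 = 43.2172
  None, Medium: 114×114/488 = 26.6311
  None, High: 114×189/488 = 44.1516
  Organic, Low: 202×185/488 = 76.5779
  Organic, Medium: 202×114/488 = 47.1885
  Organic, High: 202×189/488 = 78.2336
  Synthetic, Low: 172×185/488 = 65.2049
  Synthetic, Medium: 172×114/488 = 40.1803
  Synthetic, High: 172×189/488 = 66.6148
Contributions (O − E)²/E:
  (60 − 43.2172)²/43.2172 = 6.5174
  (31 − 26.6311)²/26.6311 = 0.7167
  (23 − 44.1516)²/44.1516 = 10.1330
  (85 − 76.5779)²/76.5779 = 0.9263
  (40 − 47.1885)²/47.1885 = 1.0951
  (77 − 78.2336)²/78.2336 = 0.0195
  (40 − 65.2049)²/65.2049 = 9.7429
  (43 − 40.1803)²/40.1803 = 0.1979
  (89 − 66.6148)²/66.6148 = 7.5223
χ² = 6.5174 + 0.7167 + 10.1330 + 0.9263 + 1.0951 + 0.0195 + 9.7429 + 0.1979 + 7.5223 = 36.871
df = (3−1)(3−1) = 4. Since 36.871 > 13.277, reject the null hypothesis of independence at α = 0.01.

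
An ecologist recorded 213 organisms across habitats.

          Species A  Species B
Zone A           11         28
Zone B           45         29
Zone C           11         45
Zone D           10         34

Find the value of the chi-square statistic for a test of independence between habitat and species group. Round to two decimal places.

30.61

Row totals: 39, 74, 56, 44. Column totals: 77, 136. Grand total N = 213.
Expected counts (row total × column total / N):
  Zone A, Species A: 39×77/213 = 14.099
  Zone A, Species B: 39×136/213 = 24.901
  Zone B, Species A: 74×77/213 = 26.751
  Zone B, Species B: 74×136/213 = 47.249
  Zone C, Species A: 56×77/213 = 20.244
  Zone C, Species B: 56×136/213 = 35.756
  Zone D, Species A: 44×77/213 = 15.906
  Zone D, Species B: 44×136/213 = 28.094
Contributions (O − E)²/E:
  (11 − 14.099)²/14.099 = 0.6812
  (28 − 24.901)²/24.901 = 0.3857
  (45 − 26.751)²/26.751 = 12.4491
  (29 − 47.249)²/47.249 = 7.0483
  (11 − 20.244)²/20.244 = 4.2211
  (45 − 35.756)²/35.756 = 2.3899
  (10 − 15.906)²/15.906 = 2.1929
  (34 − 28.094)²/28.094 = 1.2416
χ² = 0.6812 + 0.3857 + 12.4491 + 7.0483 + 4.2211 + 2.3899 + 2.1929 + 1.2416 = 30.61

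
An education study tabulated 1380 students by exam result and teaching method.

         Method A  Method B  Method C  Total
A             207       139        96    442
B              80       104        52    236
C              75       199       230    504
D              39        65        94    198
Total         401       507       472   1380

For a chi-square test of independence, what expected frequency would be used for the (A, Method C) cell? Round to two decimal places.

151.18

Row total (A) = 442; column total (Method C) = 472; grand total N = 1380.
Expected count = (row total × column total) / N = 442 × 472 / 1380 = 151.18.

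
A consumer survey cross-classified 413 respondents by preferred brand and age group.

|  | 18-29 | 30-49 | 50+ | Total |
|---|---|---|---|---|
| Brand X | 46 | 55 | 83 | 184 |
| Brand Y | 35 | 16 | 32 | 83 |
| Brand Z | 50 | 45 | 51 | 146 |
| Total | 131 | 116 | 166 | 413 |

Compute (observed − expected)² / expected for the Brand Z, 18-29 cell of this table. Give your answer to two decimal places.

Row total (Brand Z) = 146; column total (18-29) = 131; N = 413.
Expected count E = 146 × 131 / 413 = 46.310.
Contribution = (O − E)²/E = (50 − 46.310)² / 46.310 = 0.29.

0.29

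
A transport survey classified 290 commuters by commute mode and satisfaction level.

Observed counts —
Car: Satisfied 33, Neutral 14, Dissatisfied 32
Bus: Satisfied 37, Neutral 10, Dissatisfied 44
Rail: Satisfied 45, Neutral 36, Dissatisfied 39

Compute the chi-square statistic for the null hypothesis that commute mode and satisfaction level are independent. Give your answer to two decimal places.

13.06

Row totals: 79, 91, 120. Column totals: 115, 60, 115. Grand total N = 290.
Expected counts (row total × column total / N):
  Car, Satisfied: 79×115/290 = 31.3276
  Car, Neutral: 79×60/290 = 16.3448
  Car, Dissatisfied: 79×115/290 = 31.3276
  Bus, Satisfied: 91×115/290 = 36.0862
  Bus, Neutral: 91×60/290 = 18.8276
  Bus, Dissatisfied: 91×115/290 = 36.0862
  Rail, Satisfied: 120×115/290 = 47.5862
  Rail, Neutral: 120×60/290 = 24.8276
  Rail, Dissatisfied: 120×115/290 = 47.5862
Contributions (O − E)²/E:
  (33 − 31.3276)²/31.3276 = 0.0893
  (14 − 16.3448)²/16.3448 = 0.3364
  (32 − 31.3276)²/31.3276 = 0.0144
  (37 − 36.0862)²/36.0862 = 0.0231
  (10 − 18.8276)²/18.8276 = 4.1390
  (44 − 36.0862)²/36.0862 = 1.7355
  (45 − 47.5862)²/47.5862 = 0.1406
  (36 − 24.8276)²/24.8276 = 5.0276
  (39 − 47.5862)²/47.5862 = 1.5492
χ² = 0.0893 + 0.3364 + 0.0144 + 0.0231 + 4.1390 + 1.7355 + 0.1406 + 5.0276 + 1.5492 = 13.06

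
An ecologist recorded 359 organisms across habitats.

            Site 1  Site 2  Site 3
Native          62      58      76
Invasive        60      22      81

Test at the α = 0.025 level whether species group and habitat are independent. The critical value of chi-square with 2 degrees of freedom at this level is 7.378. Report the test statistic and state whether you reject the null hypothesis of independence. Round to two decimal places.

Row totals: 196, 163. Column totals: 122, 80, 157. Grand total N = 359.
Expected counts (row total × column total / N):
  Native, Site 1: 196×122/359 = 66.607
  Native, Site 2: 196×80/359 = 43.677
  Native, Site 3: 196×157/359 = 85.716
  Invasive, Site 1: 163×122/359 = 55.393
  Invasive, Site 2: 163×80/359 = 36.323
  Invasive, Site 3: 163×157/359 = 71.284
Contributions (O − E)²/E:
  (62 − 66.607)²/66.607 = 0.3187
  (58 − 43.677)²/43.677 = 4.6969
  (76 − 85.716)²/85.716 = 1.1013
  (60 − 55.393)²/55.393 = 0.3832
  (22 − 36.323)²/36.323 = 5.6479
  (81 − 71.284)²/71.284 = 1.3243
χ² = 0.3187 + 4.6969 + 1.1013 + 0.3832 + 5.6479 + 1.3243 = 13.47
df = (2−1)(3−1) = 2. Since 13.47 > 7.378, reject the null hypothesis of independence at α = 0.025.

13.47; reject H₀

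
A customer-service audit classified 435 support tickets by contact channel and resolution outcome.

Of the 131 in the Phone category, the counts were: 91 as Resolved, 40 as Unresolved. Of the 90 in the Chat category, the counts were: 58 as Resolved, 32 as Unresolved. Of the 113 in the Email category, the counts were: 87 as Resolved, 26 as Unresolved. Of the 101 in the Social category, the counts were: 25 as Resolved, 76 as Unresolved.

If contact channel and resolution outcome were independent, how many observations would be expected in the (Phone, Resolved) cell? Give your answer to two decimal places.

78.60

Row total (Phone) = 131; column total (Resolved) = 261; grand total N = 435.
Expected count = (row total × column total) / N = 131 × 261 / 435 = 78.60.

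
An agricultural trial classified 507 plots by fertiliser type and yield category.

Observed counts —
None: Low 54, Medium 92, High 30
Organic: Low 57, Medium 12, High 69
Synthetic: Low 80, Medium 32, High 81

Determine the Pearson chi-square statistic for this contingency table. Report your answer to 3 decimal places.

97.778

Row totals: 176, 138, 193. Column totals: 191, 136, 180. Grand total N = 507.
Expected counts (row total × column total / N):
  None, Low: 176×191/507 = 66.3037
  None, Medium: 176×136/507 = 47.2110
  None, High: 176×180/507 = 62.4852
  Organic, Low: 138×191/507 = 51.9882
  Organic, Medium: 138×136/507 = 37.0178
  Organic, High: 138×180/507 = 48.9941
  Synthetic, Low: 193×191/507 = 72.7081
  Synthetic, Medium: 193×136/507 = 51.7712
  Synthetic, High: 193×180/507 = 68.5207
Contributions (O − E)²/E:
  (54 − 66.3037)²/66.3037 = 2.2831
  (92 − 47.2110)²/47.2110 = 42.4913
  (30 − 62.4852)²/62.4852 = 16.8886
  (57 − 51.9882)²/51.9882 = 0.4832
  (12 − 37.0178)²/37.0178 = 16.9078
  (69 − 48.9941)²/48.9941 = 8.1691
  (80 − 72.7081)²/72.7081 = 0.7313
  (32 − 51.7712)²/51.7712 = 7.5505
  (81 − 68.5207)²/68.5207 = 2.2728
χ² = 2.2831 + 42.4913 + 16.8886 + 0.4832 + 16.9078 + 8.1691 + 0.7313 + 7.5505 + 2.2728 = 97.778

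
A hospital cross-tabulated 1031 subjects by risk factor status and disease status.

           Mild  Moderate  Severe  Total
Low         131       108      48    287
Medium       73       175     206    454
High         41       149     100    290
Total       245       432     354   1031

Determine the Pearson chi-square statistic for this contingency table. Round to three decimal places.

131.137

Grand total N = 1031.
Expected counts (row total × column total / N):
  Low, Mild: 287×245/1031 = 68.2008
  Low, Moderate: 287×432/1031 = 120.2561
  Low, Severe: 287×354/1031 = 98.5432
  Medium, Mild: 454×245/1031 = 107.8855
  Medium, Moderate: 454×432/1031 = 190.2308
  Medium, Severe: 454×354/1031 = 155.8836
  High, Mild: 290×245/1031 = 68.9137
  High, Moderate: 290×432/1031 = 121.5131
  High, Severe: 290×354/1031 = 99.5732
Contributions (O − E)²/E:
  (131 − 68.2008)²/68.2008 = 57.8254
  (108 − 120.2561)²/120.2561 = 1.2491
  (48 − 98.5432)²/98.5432 = 25.9238
  (73 − 107.8855)²/107.8855 = 11.2805
  (175 − 190.2308)²/190.2308 = 1.2195
  (206 − 155.8836)²/155.8836 = 16.1124
  (41 − 68.9137)²/68.9137 = 11.3065
  (149 − 121.5131)²/121.5131 = 6.2177
  (100 − 99.5732)²/99.5732 = 0.0018
χ² = 57.8254 + 1.2491 + 25.9238 + 11.2805 + 1.2195 + 16.1124 + 11.3065 + 6.2177 + 0.0018 = 131.137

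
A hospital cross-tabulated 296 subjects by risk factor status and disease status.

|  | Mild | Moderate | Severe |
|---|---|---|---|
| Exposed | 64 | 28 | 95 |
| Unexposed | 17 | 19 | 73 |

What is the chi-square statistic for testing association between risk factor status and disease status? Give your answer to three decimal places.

12.167

Row totals: 187, 109. Column totals: 81, 47, 168. Grand total N = 296.
Expected counts (row total × column total / N):
  Exposed, Mild: 187×81/296 = 51.1723
  Exposed, Moderate: 187×47/296 = 29.6926
  Exposed, Severe: 187×168/296 = 106.1351
  Unexposed, Mild: 109×81/296 = 29.8277
  Unexposed, Moderate: 109×47/296 = 17.3074
  Unexposed, Severe: 109×168/296 = 61.8649
Contributions (O − E)²/E:
  (64 − 51.1723)²/51.1723 = 3.2156
  (28 − 29.6926)²/29.6926 = 0.0965
  (95 − 106.1351)²/106.1351 = 1.1682
  (17 − 29.8277)²/29.8277 = 5.5167
  (19 − 17.3074)²/17.3074 = 0.1655
  (73 − 61.8649)²/61.8649 = 2.0042
χ² = 3.2156 + 0.0965 + 1.1682 + 5.5167 + 0.1655 + 2.0042 = 12.167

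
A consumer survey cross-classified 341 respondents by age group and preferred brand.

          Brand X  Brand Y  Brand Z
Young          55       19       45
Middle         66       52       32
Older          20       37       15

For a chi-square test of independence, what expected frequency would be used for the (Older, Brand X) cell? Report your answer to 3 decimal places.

29.771

Row total (Older) = 72; column total (Brand X) = 141; grand total N = 341.
Expected count = (row total × column total) / N = 72 × 141 / 341 = 29.771.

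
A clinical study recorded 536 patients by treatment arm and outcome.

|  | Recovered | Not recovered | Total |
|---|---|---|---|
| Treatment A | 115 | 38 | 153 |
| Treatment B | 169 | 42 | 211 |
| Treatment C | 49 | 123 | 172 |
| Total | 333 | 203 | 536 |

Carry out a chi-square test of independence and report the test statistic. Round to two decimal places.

122.72

Grand total N = 536.
Expected counts (row total × column total / N):
  Treatment A, Recovered: 153×333/536 = 95.054
  Treatment A, Not recovered: 153×203/536 = 57.946
  Treatment B, Recovered: 211×333/536 = 131.088
  Treatment B, Not recovered: 211×203/536 = 79.912
  Treatment C, Recovered: 172×333/536 = 106.858
  Treatment C, Not recovered: 172×203/536 = 65.142
Contributions (O − E)²/E:
  (115 − 95.054)²/95.054 = 4.1854
  (38 − 57.946)²/57.946 = 6.8658
  (169 − 131.088)²/131.088 = 10.9645
  (42 − 79.912)²/79.912 = 17.9863
  (49 − 106.858)²/106.858 = 31.3271
  (123 − 65.142)²/65.142 = 51.3885
χ² = 4.1854 + 6.8658 + 10.9645 + 17.9863 + 31.3271 + 51.3885 = 122.72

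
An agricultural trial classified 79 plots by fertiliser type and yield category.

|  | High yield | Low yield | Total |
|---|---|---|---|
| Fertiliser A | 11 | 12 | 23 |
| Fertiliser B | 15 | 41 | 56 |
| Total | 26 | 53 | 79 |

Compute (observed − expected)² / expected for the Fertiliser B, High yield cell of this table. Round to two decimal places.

Row total (Fertiliser B) = 56; column total (High yield) = 26; N = 79.
Expected count E = 56 × 26 / 79 = 18.430.
Contribution = (O − E)²/E = (15 − 18.430)² / 18.430 = 0.64.

0.64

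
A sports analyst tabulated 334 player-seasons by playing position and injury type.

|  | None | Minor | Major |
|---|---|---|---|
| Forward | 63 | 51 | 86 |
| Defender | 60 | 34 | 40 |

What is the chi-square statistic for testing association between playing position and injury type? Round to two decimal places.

7.52

Row totals: 200, 134. Column totals: 123, 85, 126. Grand total N = 334.
Expected counts (row total × column total / N):
  Forward, None: 200×123/334 = 73.653
  Forward, Minor: 200×85/334 = 50.898
  Forward, Major: 200×126/334 = 75.449
  Defender, None: 134×123/334 = 49.347
  Defender, Minor: 134×85/334 = 34.102
  Defender, Major: 134×126/334 = 50.551
Contributions (O − E)²/E:
  (63 − 73.653)²/73.653 = 1.5408
  (51 − 50.898)²/50.898 = 0.0002
  (86 − 75.449)²/75.449 = 1.4755
  (60 − 49.347)²/49.347 = 2.2998
  (34 − 34.102)²/34.102 = 0.0003
  (40 − 50.551)²/50.551 = 2.2022
χ² = 1.5408 + 0.0002 + 1.4755 + 2.2998 + 0.0003 + 2.2022 = 7.52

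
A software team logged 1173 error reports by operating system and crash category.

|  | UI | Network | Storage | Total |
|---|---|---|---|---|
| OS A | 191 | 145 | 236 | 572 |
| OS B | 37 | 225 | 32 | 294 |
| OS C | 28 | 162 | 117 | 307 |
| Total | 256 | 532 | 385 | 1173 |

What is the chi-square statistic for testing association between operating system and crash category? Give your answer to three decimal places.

244.598

Grand total N = 1173.
Expected counts (row total × column total / N):
  OS A, UI: 572×256/1173 = 124.8355
  OS A, Network: 572×532/1173 = 259.4237
  OS A, Storage: 572×385/1173 = 187.7408
  OS B, UI: 294×256/1173 = 64.1637
  OS B, Network: 294×532/1173 = 133.3402
  OS B, Storage: 294×385/1173 = 96.4962
  OS C, UI: 307×256/1173 = 67.0009
  OS C, Network: 307×532/1173 = 139.2361
  OS C, Storage: 307×385/1173 = 100.7630
Contributions (O − E)²/E:
  (191 − 124.8355)²/124.8355 = 35.0681
  (145 − 259.4237)²/259.4237 = 50.4687
  (236 − 187.7408)²/187.7408 = 12.4051
  (37 − 64.1637)²/64.1637 = 11.4998
  (225 − 133.3402)²/133.3402 = 63.0081
  (32 − 96.4962)²/96.4962 = 43.1080
  (28 − 67.0009)²/67.0009 = 22.7022
  (162 − 139.2361)²/139.2361 = 3.7217
  (117 − 100.7630)²/100.7630 = 2.6164
χ² = 35.0681 + 50.4687 + 12.4051 + 11.4998 + 63.0081 + 43.1080 + 22.7022 + 3.7217 + 2.6164 = 244.598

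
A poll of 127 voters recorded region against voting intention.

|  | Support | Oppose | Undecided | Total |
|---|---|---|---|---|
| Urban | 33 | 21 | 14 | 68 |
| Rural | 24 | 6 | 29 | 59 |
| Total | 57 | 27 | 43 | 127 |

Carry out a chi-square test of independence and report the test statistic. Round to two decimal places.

Grand total N = 127.
Expected counts (row total × column total / N):
  Urban, Support: 68×57/127 = 30.520
  Urban, Oppose: 68×27/127 = 14.457
  Urban, Undecided: 68×43/127 = 23.024
  Rural, Support: 59×57/127 = 26.480
  Rural, Oppose: 59×27/127 = 12.543
  Rural, Undecided: 59×43/127 = 19.976
Contributions (O − E)²/E:
  (33 − 30.520)²/30.520 = 0.2015
  (21 − 14.457)²/14.457 = 2.9613
  (14 − 23.024)²/23.024 = 3.5369
  (24 − 26.480)²/26.480 = 0.2323
  (6 − 12.543)²/12.543 = 3.4131
  (29 − 19.976)²/19.976 = 4.0765
χ² = 0.2015 + 2.9613 + 3.5369 + 0.2323 + 3.4131 + 4.0765 = 14.42

14.42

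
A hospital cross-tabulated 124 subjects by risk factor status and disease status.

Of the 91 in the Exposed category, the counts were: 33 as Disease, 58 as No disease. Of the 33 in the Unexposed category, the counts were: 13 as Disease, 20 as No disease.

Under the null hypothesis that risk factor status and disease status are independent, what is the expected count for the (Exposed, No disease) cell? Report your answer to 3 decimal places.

57.242

Row total (Exposed) = 91; column total (No disease) = 78; grand total N = 124.
Expected count = (row total × column total) / N = 91 × 78 / 124 = 57.242.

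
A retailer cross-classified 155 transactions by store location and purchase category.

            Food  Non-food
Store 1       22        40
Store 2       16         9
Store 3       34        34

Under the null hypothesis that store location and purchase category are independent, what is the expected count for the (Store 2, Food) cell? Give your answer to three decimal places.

11.613

Row total (Store 2) = 25; column total (Food) = 72; grand total N = 155.
Expected count = (row total × column total) / N = 25 × 72 / 155 = 11.613.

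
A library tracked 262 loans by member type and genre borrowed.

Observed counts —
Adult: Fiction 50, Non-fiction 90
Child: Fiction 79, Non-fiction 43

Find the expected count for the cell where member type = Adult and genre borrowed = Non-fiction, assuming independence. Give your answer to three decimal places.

71.069

Row total (Adult) = 140; column total (Non-fiction) = 133; grand total N = 262.
Expected count = (row total × column total) / N = 140 × 133 / 262 = 71.069.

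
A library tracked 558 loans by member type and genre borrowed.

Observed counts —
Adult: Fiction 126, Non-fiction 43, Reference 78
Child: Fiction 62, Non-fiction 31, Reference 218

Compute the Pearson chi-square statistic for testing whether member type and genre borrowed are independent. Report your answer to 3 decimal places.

Row totals: 247, 311. Column totals: 188, 74, 296. Grand total N = 558.
Expected counts (row total × column total / N):
  Adult, Fiction: 247×188/558 = 83.2186
  Adult, Non-fiction: 247×74/558 = 32.7563
  Adult, Reference: 247×296/558 = 131.0251
  Child, Fiction: 311×188/558 = 104.7814
  Child, Non-fiction: 311×74/558 = 41.2437
  Child, Reference: 311×296/558 = 164.9749
Contributions (O − E)²/E:
  (126 − 83.2186)²/83.2186 = 21.9933
  (43 − 32.7563)²/32.7563 = 3.2035
  (78 − 131.0251)²/131.0251 = 21.4590
  (62 − 104.7814)²/104.7814 = 17.4673
  (31 − 41.2437)²/41.2437 = 2.5442
  (218 − 164.9749)²/164.9749 = 17.0430
χ² = 21.9933 + 3.2035 + 21.4590 + 17.4673 + 2.5442 + 17.0430 = 83.710

83.710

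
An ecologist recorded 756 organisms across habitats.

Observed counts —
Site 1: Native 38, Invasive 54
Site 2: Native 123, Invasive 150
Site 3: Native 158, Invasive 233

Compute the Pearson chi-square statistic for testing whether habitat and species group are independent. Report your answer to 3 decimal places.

1.457

Row totals: 92, 273, 391. Column totals: 319, 437. Grand total N = 756.
Expected counts (row total × column total / N):
  Site 1, Native: 92×319/756 = 38.8201
  Site 1, Invasive: 92×437/756 = 53.1799
  Site 2, Native: 273×319/756 = 115.1944
  Site 2, Invasive: 273×437/756 = 157.8056
  Site 3, Native: 391×319/756 = 164.9854
  Site 3, Invasive: 391×437/756 = 226.0146
Contributions (O − E)²/E:
  (38 − 38.8201)²/38.8201 = 0.0173
  (54 − 53.1799)²/53.1799 = 0.0126
  (123 − 115.1944)²/115.1944 = 0.5289
  (150 − 157.8056)²/157.8056 = 0.3861
  (158 − 164.9854)²/164.9854 = 0.2958
  (233 − 226.0146)²/226.0146 = 0.2159
χ² = 0.0173 + 0.0126 + 0.5289 + 0.3861 + 0.2958 + 0.2159 = 1.457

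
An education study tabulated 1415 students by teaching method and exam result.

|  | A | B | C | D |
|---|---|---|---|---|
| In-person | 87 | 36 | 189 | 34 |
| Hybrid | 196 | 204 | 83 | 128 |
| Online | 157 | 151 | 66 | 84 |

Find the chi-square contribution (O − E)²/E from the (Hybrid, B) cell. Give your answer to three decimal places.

Row total (Hybrid) = 611; column total (B) = 391; N = 1415.
Expected count E = 611 × 391 / 1415 = 168.8346.
Contribution = (O − E)²/E = (204 − 168.8346)² / 168.8346 = 7.324.

7.324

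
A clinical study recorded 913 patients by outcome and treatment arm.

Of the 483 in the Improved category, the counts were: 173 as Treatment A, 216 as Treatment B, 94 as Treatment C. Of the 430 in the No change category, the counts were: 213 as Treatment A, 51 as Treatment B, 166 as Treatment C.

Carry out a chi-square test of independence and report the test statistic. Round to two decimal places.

123.39

Row totals: 483, 430. Column totals: 386, 267, 260. Grand total N = 913.
Expected counts (row total × column total / N):
  Improved, Treatment A: 483×386/913 = 204.204
  Improved, Treatment B: 483×267/913 = 141.250
  Improved, Treatment C: 483×260/913 = 137.547
  No change, Treatment A: 430×386/913 = 181.796
  No change, Treatment B: 430×267/913 = 125.750
  No change, Treatment C: 430×260/913 = 122.453
Contributions (O − E)²/E:
  (173 − 204.204)²/204.204 = 4.7682
  (216 − 141.250)²/141.250 = 39.5580
  (94 − 137.547)²/137.547 = 13.7869
  (213 − 181.796)²/181.796 = 5.3559
  (51 − 125.750)²/125.750 = 44.4339
  (166 − 122.453)²/122.453 = 15.4863
χ² = 4.7682 + 39.5580 + 13.7869 + 5.3559 + 44.4339 + 15.4863 = 123.39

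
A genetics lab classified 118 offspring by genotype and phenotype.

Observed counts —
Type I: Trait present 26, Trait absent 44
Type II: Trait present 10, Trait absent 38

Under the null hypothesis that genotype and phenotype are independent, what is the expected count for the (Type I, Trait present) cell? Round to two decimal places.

21.36

Row total (Type I) = 70; column total (Trait present) = 36; grand total N = 118.
Expected count = (row total × column total) / N = 70 × 36 / 118 = 21.36.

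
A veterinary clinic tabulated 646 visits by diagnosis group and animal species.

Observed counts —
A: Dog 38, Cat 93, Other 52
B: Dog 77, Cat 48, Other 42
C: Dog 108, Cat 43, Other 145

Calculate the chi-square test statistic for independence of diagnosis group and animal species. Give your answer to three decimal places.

90.637

Row totals: 183, 167, 296. Column totals: 223, 184, 239. Grand total N = 646.
Expected counts (row total × column total / N):
  A, Dog: 183×223/646 = 63.1718
  A, Cat: 183×184/646 = 52.1238
  A, Other: 183×239/646 = 67.7043
  B, Dog: 167×223/646 = 57.6486
  B, Cat: 167×184/646 = 47.5666
  B, Other: 167×239/646 = 61.7848
  C, Dog: 296×223/646 = 102.1796
  C, Cat: 296×184/646 = 84.3096
  C, Other: 296×239/646 = 109.5108
Contributions (O − E)²/E:
  (38 − 63.1718)²/63.1718 = 10.0301
  (93 − 52.1238)²/52.1238 = 32.0557
  (52 − 67.7043)²/67.7043 = 3.6427
  (77 − 57.6486)²/57.6486 = 6.4959
  (48 − 47.5666)²/47.5666 = 0.0039
  (42 − 61.7848)²/61.7848 = 6.3355
  (108 − 102.1796)²/102.1796 = 0.3315
  (43 − 84.3096)²/84.3096 = 20.2407
  (145 − 109.5108)²/109.5108 = 11.5010
χ² = 10.0301 + 32.0557 + 3.6427 + 6.4959 + 0.0039 + 6.3355 + 0.3315 + 20.2407 + 11.5010 = 90.637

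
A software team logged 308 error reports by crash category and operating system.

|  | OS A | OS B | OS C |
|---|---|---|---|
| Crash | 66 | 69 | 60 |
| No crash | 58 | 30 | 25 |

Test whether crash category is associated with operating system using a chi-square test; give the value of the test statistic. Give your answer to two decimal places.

9.11

Row totals: 195, 113. Column totals: 124, 99, 85. Grand total N = 308.
Expected counts (row total × column total / N):
  Crash, OS A: 195×124/308 = 78.506
  Crash, OS B: 195×99/308 = 62.679
  Crash, OS C: 195×85/308 = 53.815
  No crash, OS A: 113×124/308 = 45.494
  No crash, OS B: 113×99/308 = 36.321
  No crash, OS C: 113×85/308 = 31.185
Contributions (O − E)²/E:
  (66 − 78.506)²/78.506 = 1.9922
  (69 − 62.679)²/62.679 = 0.6375
  (60 − 53.815)²/53.815 = 0.7108
  (58 − 45.494)²/45.494 = 3.4378
  (30 − 36.321)²/36.321 = 1.1001
  (25 − 31.185)²/31.185 = 1.2267
χ² = 1.9922 + 0.6375 + 0.7108 + 3.4378 + 1.1001 + 1.2267 = 9.11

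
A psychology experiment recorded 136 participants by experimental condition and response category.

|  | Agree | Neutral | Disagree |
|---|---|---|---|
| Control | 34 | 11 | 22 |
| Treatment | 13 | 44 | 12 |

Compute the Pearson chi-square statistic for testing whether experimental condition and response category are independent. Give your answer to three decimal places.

Row totals: 67, 69. Column totals: 47, 55, 34. Grand total N = 136.
Expected counts (row total × column total / N):
  Control, Agree: 67×47/136 = 23.1544
  Control, Neutral: 67×55/136 = 27.0956
  Control, Disagree: 67×34/136 = 16.7500
  Treatment, Agree: 69×47/136 = 23.8456
  Treatment, Neutral: 69×55/136 = 27.9044
  Treatment, Disagree: 69×34/136 = 17.2500
Contributions (O − E)²/E:
  (34 − 23.1544)²/23.1544 = 5.0801
  (11 − 27.0956)²/27.0956 = 9.5613
  (22 − 16.7500)²/16.7500 = 1.6455
  (13 − 23.8456)²/23.8456 = 4.9329
  (44 − 27.9044)²/27.9044 = 9.2841
  (12 − 17.2500)²/17.2500 = 1.5978
χ² = 5.0801 + 9.5613 + 1.6455 + 4.9329 + 9.2841 + 1.5978 = 32.102

32.102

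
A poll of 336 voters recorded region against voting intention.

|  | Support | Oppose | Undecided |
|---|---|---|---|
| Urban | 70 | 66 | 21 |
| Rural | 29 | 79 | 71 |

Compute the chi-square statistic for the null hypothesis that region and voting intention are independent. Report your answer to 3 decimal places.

Row totals: 157, 179. Column totals: 99, 145, 92. Grand total N = 336.
Expected counts (row total × column total / N):
  Urban, Support: 157×99/336 = 46.2589
  Urban, Oppose: 157×145/336 = 67.7530
  Urban, Undecided: 157×92/336 = 42.9881
  Rural, Support: 179×99/336 = 52.7411
  Rural, Oppose: 179×145/336 = 77.2470
  Rural, Undecided: 179×92/336 = 49.0119
Contributions (O − E)²/E:
  (70 − 46.2589)²/46.2589 = 12.1845
  (66 − 67.7530)²/67.7530 = 0.0454
  (21 − 42.9881)²/42.9881 = 11.2468
  (29 − 52.7411)²/52.7411 = 10.6869
  (79 − 77.2470)²/77.2470 = 0.0398
  (71 − 49.0119)²/49.0119 = 9.8645
χ² = 12.1845 + 0.0454 + 11.2468 + 10.6869 + 0.0398 + 9.8645 = 44.068

44.068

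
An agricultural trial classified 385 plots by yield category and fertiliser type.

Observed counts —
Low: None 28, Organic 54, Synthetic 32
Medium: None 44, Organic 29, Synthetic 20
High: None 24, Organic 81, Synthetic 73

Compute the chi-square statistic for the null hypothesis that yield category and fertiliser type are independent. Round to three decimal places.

39.974

Row totals: 114, 93, 178. Column totals: 96, 164, 125. Grand total N = 385.
Expected counts (row total × column total / N):
  Low, None: 114×96/385 = 28.4260
  Low, Organic: 114×164/385 = 48.5610
  Low, Synthetic: 114×125/385 = 37.0130
  Medium, None: 93×96/385 = 23.1896
  Medium, Organic: 93×164/385 = 39.6156
  Medium, Synthetic: 93×125/385 = 30.1948
  High, None: 178×96/385 = 44.3844
  High, Organic: 178×164/385 = 75.8234
  High, Synthetic: 178×125/385 = 57.7922
Contributions (O − E)²/E:
  (28 − 28.4260)²/28.4260 = 0.0064
  (54 − 48.5610)²/48.5610 = 0.6092
  (32 − 37.0130)²/37.0130 = 0.6790
  (44 − 23.1896)²/23.1896 = 18.6753
  (29 − 39.6156)²/39.6156 = 2.8446
  (20 − 30.1948)²/30.1948 = 3.4421
  (24 − 44.3844)²/44.3844 = 9.3619
  (81 − 75.8234)²/75.8234 = 0.3534
  (73 − 57.7922)²/57.7922 = 4.0019
χ² = 0.0064 + 0.6092 + 0.6790 + 18.6753 + 2.8446 + 3.4421 + 9.3619 + 0.3534 + 4.0019 = 39.974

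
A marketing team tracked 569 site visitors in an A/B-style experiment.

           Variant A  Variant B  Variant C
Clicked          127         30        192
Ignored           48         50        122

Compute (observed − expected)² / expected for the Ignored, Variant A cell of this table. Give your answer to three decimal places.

5.714

Row total (Ignored) = 220; column total (Variant A) = 175; N = 569.
Expected count E = 220 × 175 / 569 = 67.6626.
Contribution = (O − E)²/E = (48 − 67.6626)² / 67.6626 = 5.714.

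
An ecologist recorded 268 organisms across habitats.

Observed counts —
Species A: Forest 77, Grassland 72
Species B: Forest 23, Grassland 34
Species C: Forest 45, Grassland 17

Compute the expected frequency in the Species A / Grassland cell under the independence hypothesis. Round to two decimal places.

68.38

Row total (Species A) = 149; column total (Grassland) = 123; grand total N = 268.
Expected count = (row total × column total) / N = 149 × 123 / 268 = 68.38.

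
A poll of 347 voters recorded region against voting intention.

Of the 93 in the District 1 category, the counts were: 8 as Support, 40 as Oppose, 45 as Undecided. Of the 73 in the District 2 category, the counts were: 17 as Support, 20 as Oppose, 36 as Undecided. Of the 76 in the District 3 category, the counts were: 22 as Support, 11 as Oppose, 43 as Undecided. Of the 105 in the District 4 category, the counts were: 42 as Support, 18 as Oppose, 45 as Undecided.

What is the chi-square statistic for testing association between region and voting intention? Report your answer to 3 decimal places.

Row totals: 93, 73, 76, 105. Column totals: 89, 89, 169. Grand total N = 347.
Expected counts (row total × column total / N):
  District 1, Support: 93×89/347 = 23.85303
  District 1, Oppose: 93×89/347 = 23.85303
  District 1, Undecided: 93×169/347 = 45.29395
  District 2, Support: 73×89/347 = 18.72334
  District 2, Oppose: 73×89/347 = 18.72334
  District 2, Undecided: 73×169/347 = 35.55331
  District 3, Support: 76×89/347 = 19.49280
  District 3, Oppose: 76×89/347 = 19.49280
  District 3, Undecided: 76×169/347 = 37.01441
  District 4, Support: 105×89/347 = 26.93084
  District 4, Oppose: 105×89/347 = 26.93084
  District 4, Undecided: 105×169/347 = 51.13833
Contributions (O − E)²/E:
  (8 − 23.85303)²/23.85303 = 10.5361
  (40 − 23.85303)²/23.85303 = 10.9305
  (45 − 45.29395)²/45.29395 = 0.0019
  (17 − 18.72334)²/18.72334 = 0.1586
  (20 − 18.72334)²/18.72334 = 0.0870
  (36 − 35.55331)²/35.55331 = 0.0056
  (22 − 19.49280)²/19.49280 = 0.3225
  (11 − 19.49280)²/19.49280 = 3.7002
  (43 − 37.01441)²/37.01441 = 0.9679
  (42 − 26.93084)²/26.93084 = 8.4320
  (18 − 26.93084)²/26.93084 = 2.9617
  (45 − 51.13833)²/51.13833 = 0.7368
χ² = 10.5361 + 10.9305 + 0.0019 + 0.1586 + 0.0870 + 0.0056 + 0.3225 + 3.7002 + 0.9679 + 8.4320 + 2.9617 + 0.7368 = 38.841

38.841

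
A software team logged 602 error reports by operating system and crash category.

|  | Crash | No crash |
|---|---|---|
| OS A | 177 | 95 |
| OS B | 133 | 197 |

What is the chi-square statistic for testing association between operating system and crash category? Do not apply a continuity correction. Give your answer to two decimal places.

Row totals: 272, 330. Column totals: 310, 292. Grand total N = 602.
Expected counts (row total × column total / N):
  OS A, Crash: 272×310/602 = 140.066
  OS A, No crash: 272×292/602 = 131.934
  OS B, Crash: 330×310/602 = 169.934
  OS B, No crash: 330×292/602 = 160.066
Contributions (O − E)²/E:
  (177 − 140.066)²/140.066 = 9.7391
  (95 − 131.934)²/131.934 = 10.3394
  (133 − 169.934)²/169.934 = 8.0274
  (197 − 160.066)²/160.066 = 8.5222
χ² = 9.7391 + 10.3394 + 8.0274 + 8.5222 = 36.63

36.63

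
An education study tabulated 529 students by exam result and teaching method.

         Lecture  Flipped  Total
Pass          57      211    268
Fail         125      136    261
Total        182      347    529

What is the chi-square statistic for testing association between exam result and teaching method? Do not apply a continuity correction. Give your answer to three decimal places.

41.532

Grand total N = 529.
Expected counts (row total × column total / N):
  Pass, Lecture: 268×182/529 = 92.2042
  Pass, Flipped: 268×347/529 = 175.7958
  Fail, Lecture: 261×182/529 = 89.7958
  Fail, Flipped: 261×347/529 = 171.2042
Contributions (O − E)²/E:
  (57 − 92.2042)²/92.2042 = 13.4412
  (211 − 175.7958)²/175.7958 = 7.0499
  (125 − 89.7958)²/89.7958 = 13.8017
  (136 − 171.2042)²/171.2042 = 7.2389
χ² = 13.4412 + 7.0499 + 13.8017 + 7.2389 = 41.532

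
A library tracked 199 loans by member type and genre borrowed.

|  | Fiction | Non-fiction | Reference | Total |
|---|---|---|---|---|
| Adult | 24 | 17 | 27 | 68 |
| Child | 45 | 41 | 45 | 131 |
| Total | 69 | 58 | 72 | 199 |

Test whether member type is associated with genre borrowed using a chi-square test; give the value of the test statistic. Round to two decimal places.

Grand total N = 199.
Expected counts (row total × column total / N):
  Adult, Fiction: 68×69/199 = 23.578
  Adult, Non-fiction: 68×58/199 = 19.819
  Adult, Reference: 68×72/199 = 24.603
  Child, Fiction: 131×69/199 = 45.422
  Child, Non-fiction: 131×58/199 = 38.181
  Child, Reference: 131×72/199 = 47.397
Contributions (O − E)²/E:
  (24 − 23.578)²/23.578 = 0.0076
  (17 − 19.819)²/19.819 = 0.4010
  (27 − 24.603)²/24.603 = 0.2335
  (45 − 45.422)²/45.422 = 0.0039
  (41 − 38.181)²/38.181 = 0.2081
  (45 − 47.397)²/47.397 = 0.1212
χ² = 0.0076 + 0.4010 + 0.2335 + 0.0039 + 0.2081 + 0.1212 = 0.98

0.98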